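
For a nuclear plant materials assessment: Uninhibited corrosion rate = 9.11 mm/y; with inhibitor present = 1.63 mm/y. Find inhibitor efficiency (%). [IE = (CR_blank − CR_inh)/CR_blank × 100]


Apply the inhibitor-efficiency definition: IE = (CR_blank − CR_inh)/CR_blank × 100
IE = (9.11 − 1.63) / 9.11 × 100
IE = 7.48 / 9.11 × 100 = 82.1 %

82.1 %


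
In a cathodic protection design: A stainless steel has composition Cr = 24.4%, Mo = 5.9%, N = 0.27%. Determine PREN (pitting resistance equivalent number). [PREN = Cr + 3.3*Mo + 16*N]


Apply the PREN formula: PREN = Cr + 3.3*Mo + 16*N
PREN = 24.4 + 3.3*5.9 + 16*0.27
PREN = 24.4 + 19.47 + 4.32 = 48.19

48.19


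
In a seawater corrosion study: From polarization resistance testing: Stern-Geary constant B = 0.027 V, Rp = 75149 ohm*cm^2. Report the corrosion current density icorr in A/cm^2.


Apply the Stern-Geary relation: icorr = B / Rp
icorr = 0.027 / 75149 = 3.593×10^-7 A/cm^2

3.593×10^-7 A/cm^2


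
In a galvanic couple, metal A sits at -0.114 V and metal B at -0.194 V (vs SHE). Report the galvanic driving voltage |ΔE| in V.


Driving voltage is the absolute potential difference.
|ΔE| = |-0.114 − (-0.194)| = 0.08 V

0.08 V


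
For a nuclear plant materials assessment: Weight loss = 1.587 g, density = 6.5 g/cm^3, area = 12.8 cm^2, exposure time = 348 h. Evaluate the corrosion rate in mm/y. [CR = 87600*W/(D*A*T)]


Apply the mm/y weight-loss relation: CR = 87600 * W / (D * A * T)
Numerator: 87600 * 1.587 = 139021.2
Denominator: 6.5 * 12.8 * 348 = 28953.6
CR = 139021.2 / 28953.6 = 4.80152 mm/y

4.80152 mm/y


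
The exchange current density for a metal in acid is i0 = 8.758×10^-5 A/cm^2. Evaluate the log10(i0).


i0 = 8.758×10^-5 A/cm^2
log10(i0) = -4.058

-4.058


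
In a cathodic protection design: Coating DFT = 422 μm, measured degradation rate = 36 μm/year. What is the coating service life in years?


Service life = thickness / degradation rate
Life = 422 / 36 = 11.7 years

11.7 years


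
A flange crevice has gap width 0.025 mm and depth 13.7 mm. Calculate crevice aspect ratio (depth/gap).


Aspect ratio = depth / gap
Ratio = 13.7 / 0.025 = 548.0

548.0


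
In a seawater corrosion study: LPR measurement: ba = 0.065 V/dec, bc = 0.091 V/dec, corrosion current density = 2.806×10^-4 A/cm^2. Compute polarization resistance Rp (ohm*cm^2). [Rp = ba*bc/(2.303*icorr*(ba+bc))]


Apply the Stern-Geary equation: Rp = ba*bc / (2.303*icorr*(ba+bc))
ba*bc = 0.065*0.091 = 0.005915
ba+bc = 0.156; 2.303*icorr*(ba+bc) = 2.303*2.806×10^-4*0.156 = 1.008106×10^-4
Rp = 0.005915 / 1.008106×10^-4 = 58.67 ohm*cm^2

58.67 ohm*cm^2


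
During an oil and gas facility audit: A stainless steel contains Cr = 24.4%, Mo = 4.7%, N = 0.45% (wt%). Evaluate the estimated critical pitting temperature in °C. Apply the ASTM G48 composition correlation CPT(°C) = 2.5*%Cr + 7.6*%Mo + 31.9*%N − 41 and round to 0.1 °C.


Apply the ASTM G48 empirical CPT estimate: CPT(°C) = 2.5*%Cr + 7.6*%Mo + 31.9*%N − 41
2.5*24.4 = 61; 7.6*4.7 = 35.72; 31.9*0.45 = 14.355
CPT = 61 + 35.72 + 14.355 − 41 = 70.075 °C
Rounded to 0.1 °C: CPT ≈ 70.1 °C

70.1 °C


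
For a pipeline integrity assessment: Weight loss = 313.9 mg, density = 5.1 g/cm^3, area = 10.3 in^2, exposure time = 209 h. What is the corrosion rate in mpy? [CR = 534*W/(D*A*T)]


Apply the mpy weight-loss relation: CR = 534 * W / (D * A * T)
Numerator: 534 * 313.9 = 167622.6
Denominator: 5.1 * 10.3 * 209 = 10978.77
CR = 167622.6 / 10978.77 = 15.268 mpy

15.268 mpy


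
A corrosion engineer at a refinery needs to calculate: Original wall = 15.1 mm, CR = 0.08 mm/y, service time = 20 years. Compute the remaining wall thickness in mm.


Remaining wall = original − CR × time
t = 15.1 − 0.08*20 = 15.1 − 1.6 = 13.5 mm

13.5 mm


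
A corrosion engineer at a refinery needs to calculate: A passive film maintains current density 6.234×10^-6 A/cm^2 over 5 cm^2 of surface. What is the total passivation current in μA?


I = i_pass * A, then convert A → μA (×10^6)
I = 6.234×10^-6 * 5 * 10^6 = 31.17 μA

31.17 μA


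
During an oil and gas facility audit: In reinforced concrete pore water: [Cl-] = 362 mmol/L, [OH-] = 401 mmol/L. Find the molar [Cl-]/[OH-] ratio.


Threshold parameter = [Cl-] / [OH-] (molar basis; both in mmol/L, so units cancel)
Ratio = 362 / 401 = 0.9

0.9


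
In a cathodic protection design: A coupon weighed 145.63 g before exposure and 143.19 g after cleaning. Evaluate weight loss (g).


Weight loss = initial − final
WL = 145.63 − 143.19 = 2.44 g

2.44 g


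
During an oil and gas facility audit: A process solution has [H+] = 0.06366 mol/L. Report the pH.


pH = −log10[H+]
pH = −log10(0.06366) = 1.2

1.2


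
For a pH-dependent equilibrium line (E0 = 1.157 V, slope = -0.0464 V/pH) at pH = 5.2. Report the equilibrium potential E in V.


Apply the Pourbaix line equation: E = E0 + slope*pH
E = 1.157 + (-0.0464)*5.2 = 1.157 + (-0.24128) = 0.91572 V
Rounded to 4 decimal places: E = 0.9157 V

0.9157 V


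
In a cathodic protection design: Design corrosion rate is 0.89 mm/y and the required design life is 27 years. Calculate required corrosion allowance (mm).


Corrosion allowance = CR × design life
CA = 0.89 * 27 = 24.03 mm

24.03 mm


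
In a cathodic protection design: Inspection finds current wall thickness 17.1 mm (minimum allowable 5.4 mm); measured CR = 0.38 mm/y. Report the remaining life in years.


Apply the remaining-life relation: RL = (t_current − t_min) / CR
RL = (17.1 − 5.4) / 0.38 = 11.7 / 0.38 = 30.8 years

30.8 years


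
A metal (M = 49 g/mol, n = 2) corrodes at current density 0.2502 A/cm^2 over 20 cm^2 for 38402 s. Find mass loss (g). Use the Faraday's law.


Apply Faraday's law: m = i*A*t*M / (n*F)
Total charge passed Q = i*A*t = 0.2502*20*38402 = 192163.608 C
m = Q*M/(n*F) = 192163.608*49/(2*96485) = 48.7952 g

48.7952 g


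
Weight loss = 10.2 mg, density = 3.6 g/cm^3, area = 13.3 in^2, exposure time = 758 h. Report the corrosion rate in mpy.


Apply the mpy weight-loss relation: CR = 534 * W / (D * A * T)
Numerator: 534 * 10.2 = 5446.8
Denominator: 3.6 * 13.3 * 758 = 36293.04
CR = 5446.8 / 36293.04 = 0.15 mpy

0.15 mpy


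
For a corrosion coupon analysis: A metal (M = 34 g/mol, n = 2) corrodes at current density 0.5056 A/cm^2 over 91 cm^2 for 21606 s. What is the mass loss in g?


Apply Faraday's law: m = i*A*t*M / (n*F)
Total charge passed Q = i*A*t = 0.5056*91*21606 = 994083.4176 C
m = Q*M/(n*F) = 994083.4176*34/(2*96485) = 175.1507 g

175.1507 g


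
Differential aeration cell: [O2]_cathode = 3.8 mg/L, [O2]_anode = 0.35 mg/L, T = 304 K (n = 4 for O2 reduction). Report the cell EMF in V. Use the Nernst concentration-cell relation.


Apply the Nernst concentration-cell relation: E = (RT/nF)*ln(C_cathode/C_anode)
RT/nF = 8.314*304/(4*96485) = 0.00654883 V
ln(3.8/0.35) = 2.38482
E = 0.00654883 * 2.38482 = 0.01562 V

0.01562 V


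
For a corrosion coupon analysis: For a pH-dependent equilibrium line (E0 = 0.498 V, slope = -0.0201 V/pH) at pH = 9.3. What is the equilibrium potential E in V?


Apply the Pourbaix line equation: E = E0 + slope*pH
E = 0.498 + (-0.0201)*9.3 = 0.498 + (-0.18693) = 0.31107 V
Rounded to 3 decimal places: E = 0.311 V

0.311 V


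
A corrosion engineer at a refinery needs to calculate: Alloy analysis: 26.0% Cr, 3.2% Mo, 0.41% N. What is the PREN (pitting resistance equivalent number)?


Apply the PREN formula: PREN = Cr + 3.3*Mo + 16*N
PREN = 26.0 + 3.3*3.2 + 16*0.41
PREN = 26.0 + 10.56 + 6.56 = 43.12

43.12


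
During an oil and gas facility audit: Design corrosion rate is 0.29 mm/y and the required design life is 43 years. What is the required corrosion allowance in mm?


Corrosion allowance = CR × design life
CA = 0.29 * 43 = 12.47 mm

12.47 mm


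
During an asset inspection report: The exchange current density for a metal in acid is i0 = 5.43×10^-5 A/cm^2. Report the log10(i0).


i0 = 5.43×10^-5 A/cm^2
log10(i0) = -4.265

-4.265


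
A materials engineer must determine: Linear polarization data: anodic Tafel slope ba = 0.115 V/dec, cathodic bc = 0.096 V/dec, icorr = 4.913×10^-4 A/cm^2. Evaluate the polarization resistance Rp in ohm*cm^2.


Apply the Stern-Geary equation: Rp = ba*bc / (2.303*icorr*(ba+bc))
ba*bc = 0.115*0.096 = 0.01104
ba+bc = 0.211; 2.303*icorr*(ba+bc) = 2.303*4.913×10^-4*0.211 = 2.3873888×10^-4
Rp = 0.01104 / 2.3873888×10^-4 = 46.2 ohm*cm^2

46.2 ohm*cm^2


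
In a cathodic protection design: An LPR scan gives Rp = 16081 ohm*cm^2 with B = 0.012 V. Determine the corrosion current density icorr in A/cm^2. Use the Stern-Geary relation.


Apply the Stern-Geary relation: icorr = B / Rp
icorr = 0.012 / 16081 = 7.462×10^-7 A/cm^2

7.462×10^-7 A/cm^2


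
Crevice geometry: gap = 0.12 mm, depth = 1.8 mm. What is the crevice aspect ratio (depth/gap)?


Aspect ratio = depth / gap
Ratio = 1.8 / 0.12 = 15.0

15.0


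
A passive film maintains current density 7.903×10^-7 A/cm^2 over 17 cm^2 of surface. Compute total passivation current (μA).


I = i_pass * A, then convert A → μA (×10^6)
I = 7.903×10^-7 * 17 * 10^6 = 13.44 μA

13.44 μA


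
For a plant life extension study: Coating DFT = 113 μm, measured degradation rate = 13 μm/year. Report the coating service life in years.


Service life = thickness / degradation rate
Life = 113 / 13 = 8.7 years

8.7 years


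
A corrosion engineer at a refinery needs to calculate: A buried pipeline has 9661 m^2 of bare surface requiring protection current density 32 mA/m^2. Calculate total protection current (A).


I = area * current density, then convert mA → A (÷1000)
I = 9661 * 32 / 1000 = 309.15 A

309.15 A


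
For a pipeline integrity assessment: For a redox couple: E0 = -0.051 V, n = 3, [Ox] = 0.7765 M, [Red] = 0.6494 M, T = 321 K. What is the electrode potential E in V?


Apply the Nernst equation: E = E0 + (RT/nF)*ln([Ox]/[Red])
Step 1: RT/nF = 8.314*321/(3*96485) = 0.00922007 V
Step 2: [Ox]/[Red] = 0.7765/0.6494 = 1.195719
Step 3: ln(1.195719) = 0.178748
Step 4: correction = 0.00922007 * 0.178748 = 0.002 V
E = -0.051 + 0.002 = -0.049 V

-0.049 V


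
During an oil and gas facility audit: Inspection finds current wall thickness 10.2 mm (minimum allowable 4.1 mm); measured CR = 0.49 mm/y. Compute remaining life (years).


Apply the remaining-life relation: RL = (t_current − t_min) / CR
RL = (10.2 − 4.1) / 0.49 = 6.1 / 0.49 = 12.4 years

12.4 years


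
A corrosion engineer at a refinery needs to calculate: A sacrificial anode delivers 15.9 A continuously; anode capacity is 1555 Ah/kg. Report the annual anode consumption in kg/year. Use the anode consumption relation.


Annual consumption = current * hours per year / capacity
Rate = 15.9 * 8760 / 1555 = 89.6 kg/year

89.6 kg/year


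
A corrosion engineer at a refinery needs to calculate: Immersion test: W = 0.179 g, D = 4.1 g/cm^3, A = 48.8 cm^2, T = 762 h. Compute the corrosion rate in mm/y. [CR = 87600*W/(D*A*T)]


Apply the mm/y weight-loss relation: CR = 87600 * W / (D * A * T)
Numerator: 87600 * 0.179 = 15680.4
Denominator: 4.1 * 48.8 * 762 = 152460.96
CR = 15680.4 / 152460.96 = 0.102849 mm/y

0.102849 mm/y


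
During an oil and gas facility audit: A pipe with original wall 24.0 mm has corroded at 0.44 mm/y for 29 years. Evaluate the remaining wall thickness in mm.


Remaining wall = original − CR × time
t = 24.0 − 0.44*29 = 24.0 − 12.76 = 11.24 mm

11.24 mm


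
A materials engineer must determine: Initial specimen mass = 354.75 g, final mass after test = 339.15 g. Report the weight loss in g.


Weight loss = initial − final
WL = 354.75 − 339.15 = 15.6 g

15.6 g


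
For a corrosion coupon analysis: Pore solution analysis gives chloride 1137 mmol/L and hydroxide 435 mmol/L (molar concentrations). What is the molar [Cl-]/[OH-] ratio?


Threshold parameter = [Cl-] / [OH-] (molar basis; both in mmol/L, so units cancel)
Ratio = 1137 / 435 = 2.61

2.61


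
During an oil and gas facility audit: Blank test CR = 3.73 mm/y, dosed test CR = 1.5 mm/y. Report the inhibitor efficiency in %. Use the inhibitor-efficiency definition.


Apply the inhibitor-efficiency definition: IE = (CR_blank − CR_inh)/CR_blank × 100
IE = (3.73 − 1.5) / 3.73 × 100
IE = 2.23 / 3.73 × 100 = 59.8 %

59.8 %


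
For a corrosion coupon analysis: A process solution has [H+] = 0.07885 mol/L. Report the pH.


pH = −log10[H+]
pH = −log10(0.07885) = 1.1

1.1


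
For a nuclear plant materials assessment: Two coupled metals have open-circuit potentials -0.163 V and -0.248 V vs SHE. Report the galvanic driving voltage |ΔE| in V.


Driving voltage is the absolute potential difference.
|ΔE| = |-0.163 − (-0.248)| = 0.085 V

0.085 V


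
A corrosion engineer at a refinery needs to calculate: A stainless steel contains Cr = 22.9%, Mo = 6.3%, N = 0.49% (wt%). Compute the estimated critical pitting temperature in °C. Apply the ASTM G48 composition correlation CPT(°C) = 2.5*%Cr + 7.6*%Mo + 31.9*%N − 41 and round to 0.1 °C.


Apply the ASTM G48 empirical CPT estimate: CPT(°C) = 2.5*%Cr + 7.6*%Mo + 31.9*%N − 41
2.5*22.9 = 57.25; 7.6*6.3 = 47.88; 31.9*0.49 = 15.631
CPT = 57.25 + 47.88 + 15.631 − 41 = 79.761 °C
Rounded to 0.1 °C: CPT ≈ 79.8 °C

79.8 °C


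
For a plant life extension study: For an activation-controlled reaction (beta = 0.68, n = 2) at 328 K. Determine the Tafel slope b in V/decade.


Apply the Tafel slope relation: b = 2.303*R*T/(beta*n*F)
Numerator: 2.303 * 8.314 * 328 = 6280.26
Denominator: 0.68 * 2 * 96485 = 131219.6
b = 6280.26 / 131219.6 = 0.048 V/decade

0.048 V/decade


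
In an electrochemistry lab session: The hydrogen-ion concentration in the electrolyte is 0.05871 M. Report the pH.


pH = −log10[H+]
pH = −log10(0.05871) = 1.23

1.23


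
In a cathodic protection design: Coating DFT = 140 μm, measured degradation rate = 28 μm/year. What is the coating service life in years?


Service life = thickness / degradation rate
Life = 140 / 28 = 5.0 years

5.0 years


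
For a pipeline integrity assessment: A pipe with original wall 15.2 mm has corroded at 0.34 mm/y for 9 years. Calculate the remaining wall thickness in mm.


Remaining wall = original − CR × time
t = 15.2 − 0.34*9 = 15.2 − 3.06 = 12.14 mm

12.14 mm


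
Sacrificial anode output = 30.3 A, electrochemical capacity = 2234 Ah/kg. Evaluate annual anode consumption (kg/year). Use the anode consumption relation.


Annual consumption = current * hours per year / capacity
Rate = 30.3 * 8760 / 2234 = 118.8 kg/year

118.8 kg/year


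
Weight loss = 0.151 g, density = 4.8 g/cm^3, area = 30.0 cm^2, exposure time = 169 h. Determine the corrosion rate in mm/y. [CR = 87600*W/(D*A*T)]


Apply the mm/y weight-loss relation: CR = 87600 * W / (D * A * T)
Numerator: 87600 * 0.151 = 13227.6
Denominator: 4.8 * 30.0 * 169 = 24336.0
CR = 13227.6 / 24336.0 = 0.54354 mm/y

0.54354 mm/y


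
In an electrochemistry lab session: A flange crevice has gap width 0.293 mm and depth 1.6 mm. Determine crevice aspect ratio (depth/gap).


Aspect ratio = depth / gap
Ratio = 1.6 / 0.293 = 5.5

5.5


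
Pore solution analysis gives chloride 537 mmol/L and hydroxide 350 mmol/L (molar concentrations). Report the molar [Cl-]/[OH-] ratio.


Threshold parameter = [Cl-] / [OH-] (molar basis; both in mmol/L, so units cancel)
Ratio = 537 / 350 = 1.53

1.53


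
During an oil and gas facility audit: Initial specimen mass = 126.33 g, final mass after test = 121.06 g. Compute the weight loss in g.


Weight loss = initial − final
WL = 126.33 − 121.06 = 5.27 g

5.27 g


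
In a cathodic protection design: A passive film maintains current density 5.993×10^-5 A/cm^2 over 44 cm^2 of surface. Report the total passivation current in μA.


I = i_pass * A, then convert A → μA (×10^6)
I = 5.993×10^-5 * 44 * 10^6 = 2636.92 μA

2636.92 μA


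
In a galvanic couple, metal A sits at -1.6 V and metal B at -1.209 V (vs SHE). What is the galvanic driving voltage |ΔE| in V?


Driving voltage is the absolute potential difference.
|ΔE| = |-1.6 − (-1.209)| = 0.391 V

0.391 V


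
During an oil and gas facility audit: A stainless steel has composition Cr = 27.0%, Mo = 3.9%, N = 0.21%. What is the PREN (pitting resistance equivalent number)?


Apply the PREN formula: PREN = Cr + 3.3*Mo + 16*N
PREN = 27.0 + 3.3*3.9 + 16*0.21
PREN = 27.0 + 12.87 + 3.36 = 43.23

43.23


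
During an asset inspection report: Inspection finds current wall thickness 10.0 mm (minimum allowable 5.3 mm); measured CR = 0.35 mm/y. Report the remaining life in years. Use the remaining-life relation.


Apply the remaining-life relation: RL = (t_current − t_min) / CR
RL = (10.0 − 5.3) / 0.35 = 4.7 / 0.35 = 13.4 years

13.4 years


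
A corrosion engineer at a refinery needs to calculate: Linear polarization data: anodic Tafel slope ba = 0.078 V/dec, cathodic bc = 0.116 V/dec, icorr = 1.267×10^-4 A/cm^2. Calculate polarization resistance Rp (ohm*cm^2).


Apply the Stern-Geary equation: Rp = ba*bc / (2.303*icorr*(ba+bc))
ba*bc = 0.078*0.116 = 0.009048
ba+bc = 0.194; 2.303*icorr*(ba+bc) = 2.303*1.267×10^-4*0.194 = 5.6607279×10^-5
Rp = 0.009048 / 5.6607279×10^-5 = 159.8 ohm*cm^2

159.8 ohm*cm^2


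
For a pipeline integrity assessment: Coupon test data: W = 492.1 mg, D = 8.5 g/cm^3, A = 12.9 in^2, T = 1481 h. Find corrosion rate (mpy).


Apply the mpy weight-loss relation: CR = 534 * W / (D * A * T)
Numerator: 534 * 492.1 = 262781.4
Denominator: 8.5 * 12.9 * 1481 = 162391.65
CR = 262781.4 / 162391.65 = 1.6182 mpy

1.6182 mpy


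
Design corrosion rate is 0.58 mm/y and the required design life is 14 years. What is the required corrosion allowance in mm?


Corrosion allowance = CR × design life
CA = 0.58 * 14 = 8.12 mm

8.12 mm


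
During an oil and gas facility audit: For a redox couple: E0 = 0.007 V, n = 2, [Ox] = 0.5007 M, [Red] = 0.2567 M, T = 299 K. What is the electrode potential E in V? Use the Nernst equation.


Apply the Nernst equation: E = E0 + (RT/nF)*ln([Ox]/[Red])
Step 1: RT/nF = 8.314*299/(2*96485) = 0.01288224 V
Step 2: [Ox]/[Red] = 0.5007/0.2567 = 1.950526
Step 3: ln(1.950526) = 0.668099
Step 4: correction = 0.01288224 * 0.668099 = 0.009 V
E = 0.007 + 0.009 = 0.016 V

0.016 V


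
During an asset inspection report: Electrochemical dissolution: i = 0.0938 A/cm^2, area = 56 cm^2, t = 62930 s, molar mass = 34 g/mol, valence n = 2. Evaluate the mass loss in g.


Apply Faraday's law: m = i*A*t*M / (n*F)
Total charge passed Q = i*A*t = 0.0938*56*62930 = 330558.704 C
m = Q*M/(n*F) = 330558.704*34/(2*96485) = 58.2422 g

58.2422 g


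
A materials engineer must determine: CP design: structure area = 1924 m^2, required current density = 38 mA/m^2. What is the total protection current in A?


I = area * current density, then convert mA → A (÷1000)
I = 1924 * 38 / 1000 = 73.11 A

73.11 A


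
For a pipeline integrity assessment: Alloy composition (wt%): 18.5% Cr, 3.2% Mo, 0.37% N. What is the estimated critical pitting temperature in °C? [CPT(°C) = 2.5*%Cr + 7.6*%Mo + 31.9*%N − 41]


Apply the ASTM G48 empirical CPT estimate: CPT(°C) = 2.5*%Cr + 7.6*%Mo + 31.9*%N − 41
2.5*18.5 = 46.25; 7.6*3.2 = 24.32; 31.9*0.37 = 11.803
CPT = 46.25 + 24.32 + 11.803 − 41 = 41.373 °C
Rounded to 0.1 °C: CPT ≈ 41.4 °C

41.4 °C


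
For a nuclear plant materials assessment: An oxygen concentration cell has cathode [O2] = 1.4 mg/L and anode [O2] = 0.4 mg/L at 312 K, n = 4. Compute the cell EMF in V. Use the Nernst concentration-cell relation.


Apply the Nernst concentration-cell relation: E = (RT/nF)*ln(C_cathode/C_anode)
RT/nF = 8.314*312/(4*96485) = 0.00672117 V
ln(1.4/0.4) = 1.25276
E = 0.00672117 * 1.25276 = 0.00842 V

0.00842 V


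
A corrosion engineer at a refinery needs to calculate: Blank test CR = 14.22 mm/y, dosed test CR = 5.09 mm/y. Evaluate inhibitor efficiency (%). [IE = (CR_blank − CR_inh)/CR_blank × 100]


Apply the inhibitor-efficiency definition: IE = (CR_blank − CR_inh)/CR_blank × 100
IE = (14.22 − 5.09) / 14.22 × 100
IE = 9.13 / 14.22 × 100 = 64.2 %

64.2 %


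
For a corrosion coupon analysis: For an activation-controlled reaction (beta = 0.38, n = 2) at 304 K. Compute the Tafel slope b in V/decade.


Apply the Tafel slope relation: b = 2.303*R*T/(beta*n*F)
Numerator: 2.303 * 8.314 * 304 = 5820.73
Denominator: 0.38 * 2 * 96485 = 73328.6
b = 5820.73 / 73328.6 = 0.079 V/decade

0.079 V/decade


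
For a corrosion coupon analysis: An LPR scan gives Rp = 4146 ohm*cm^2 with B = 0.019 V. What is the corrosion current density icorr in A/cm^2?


Apply the Stern-Geary relation: icorr = B / Rp
icorr = 0.019 / 4146 = 4.583×10^-6 A/cm^2

4.583×10^-6 A/cm^2


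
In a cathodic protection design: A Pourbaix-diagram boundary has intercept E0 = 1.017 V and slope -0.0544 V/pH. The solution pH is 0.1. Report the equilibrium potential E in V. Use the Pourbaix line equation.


Apply the Pourbaix line equation: E = E0 + slope*pH
E = 1.017 + (-0.0544)*0.1 = 1.017 + (-0.00544) = 1.01156 V
Rounded to 3 decimal places: E = 1.012 V

1.012 V


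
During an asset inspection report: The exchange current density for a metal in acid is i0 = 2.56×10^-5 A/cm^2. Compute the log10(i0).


i0 = 2.56×10^-5 A/cm^2
log10(i0) = -4.592

-4.592


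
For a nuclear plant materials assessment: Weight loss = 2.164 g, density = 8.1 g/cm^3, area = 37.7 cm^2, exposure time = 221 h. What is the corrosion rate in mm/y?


Apply the mm/y weight-loss relation: CR = 87600 * W / (D * A * T)
Numerator: 87600 * 2.164 = 189566.4
Denominator: 8.1 * 37.7 * 221 = 67486.77
CR = 189566.4 / 67486.77 = 2.808942 mm/y

2.808942 mm/y


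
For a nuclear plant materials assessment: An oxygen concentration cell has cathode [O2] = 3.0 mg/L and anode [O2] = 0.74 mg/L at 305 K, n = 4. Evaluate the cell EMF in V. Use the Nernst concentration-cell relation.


Apply the Nernst concentration-cell relation: E = (RT/nF)*ln(C_cathode/C_anode)
RT/nF = 8.314*305/(4*96485) = 0.00657037 V
ln(3.0/0.74) = 1.39972
E = 0.00657037 * 1.39972 = 0.0092 V

0.0092 V


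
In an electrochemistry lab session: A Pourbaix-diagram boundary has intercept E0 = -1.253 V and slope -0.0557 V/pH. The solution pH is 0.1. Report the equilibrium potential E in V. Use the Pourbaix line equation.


Apply the Pourbaix line equation: E = E0 + slope*pH
E = -1.253 + (-0.0557)*0.1 = -1.253 + (-0.00557) = -1.25857 V
Rounded to 4 decimal places: E = -1.2586 V

-1.2586 V


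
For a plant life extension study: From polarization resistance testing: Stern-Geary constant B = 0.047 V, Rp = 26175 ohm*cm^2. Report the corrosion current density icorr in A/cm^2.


Apply the Stern-Geary relation: icorr = B / Rp
icorr = 0.047 / 26175 = 1.796×10^-6 A/cm^2

1.796×10^-6 A/cm^2


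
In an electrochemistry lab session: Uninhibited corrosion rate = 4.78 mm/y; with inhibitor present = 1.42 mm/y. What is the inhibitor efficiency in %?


Apply the inhibitor-efficiency definition: IE = (CR_blank − CR_inh)/CR_blank × 100
IE = (4.78 − 1.42) / 4.78 × 100
IE = 3.36 / 4.78 × 100 = 70.3 %

70.3 %


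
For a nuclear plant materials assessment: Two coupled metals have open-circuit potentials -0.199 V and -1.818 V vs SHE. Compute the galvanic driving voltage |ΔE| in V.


Driving voltage is the absolute potential difference.
|ΔE| = |-0.199 − (-1.818)| = 1.619 V

1.619 V


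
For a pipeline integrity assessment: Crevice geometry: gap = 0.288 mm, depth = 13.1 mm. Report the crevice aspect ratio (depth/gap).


Aspect ratio = depth / gap
Ratio = 13.1 / 0.288 = 45.5

45.5


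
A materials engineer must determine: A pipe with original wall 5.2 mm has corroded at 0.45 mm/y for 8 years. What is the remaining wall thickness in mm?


Remaining wall = original − CR × time
t = 5.2 − 0.45*8 = 5.2 − 3.6 = 1.6 mm

1.6 mm


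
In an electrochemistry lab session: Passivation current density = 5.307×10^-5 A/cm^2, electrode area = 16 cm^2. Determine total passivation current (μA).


I = i_pass * A, then convert A → μA (×10^6)
I = 5.307×10^-5 * 16 * 10^6 = 849.12 μA

849.12 μA


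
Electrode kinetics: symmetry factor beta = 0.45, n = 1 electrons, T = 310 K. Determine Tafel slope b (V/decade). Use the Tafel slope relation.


Apply the Tafel slope relation: b = 2.303*R*T/(beta*n*F)
Numerator: 2.303 * 8.314 * 310 = 5935.61
Denominator: 0.45 * 1 * 96485 = 43418.25
b = 5935.61 / 43418.25 = 0.1367 V/decade

0.1367 V/decade


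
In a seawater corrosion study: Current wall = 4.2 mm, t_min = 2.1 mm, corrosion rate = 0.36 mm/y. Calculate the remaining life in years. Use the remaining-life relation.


Apply the remaining-life relation: RL = (t_current − t_min) / CR
RL = (4.2 − 2.1) / 0.36 = 2.1 / 0.36 = 5.8 years

5.8 years


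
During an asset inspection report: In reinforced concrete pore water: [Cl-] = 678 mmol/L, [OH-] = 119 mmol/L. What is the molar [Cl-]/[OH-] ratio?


Threshold parameter = [Cl-] / [OH-] (molar basis; both in mmol/L, so units cancel)
Ratio = 678 / 119 = 5.7

5.7


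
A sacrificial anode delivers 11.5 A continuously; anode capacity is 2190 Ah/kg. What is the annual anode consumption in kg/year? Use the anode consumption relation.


Annual consumption = current * hours per year / capacity
Rate = 11.5 * 8760 / 2190 = 46.0 kg/year

46.0 kg/year


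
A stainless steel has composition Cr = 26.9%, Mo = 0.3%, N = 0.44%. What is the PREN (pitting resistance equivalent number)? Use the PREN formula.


Apply the PREN formula: PREN = Cr + 3.3*Mo + 16*N
PREN = 26.9 + 3.3*0.3 + 16*0.44
PREN = 26.9 + 0.99 + 7.04 = 34.93

34.93


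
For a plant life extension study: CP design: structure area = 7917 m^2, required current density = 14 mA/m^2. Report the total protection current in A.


I = area * current density, then convert mA → A (÷1000)
I = 7917 * 14 / 1000 = 110.84 A

110.84 A


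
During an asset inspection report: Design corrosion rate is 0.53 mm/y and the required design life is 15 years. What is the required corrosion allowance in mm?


Corrosion allowance = CR × design life
CA = 0.53 * 15 = 7.95 mm

7.95 mm


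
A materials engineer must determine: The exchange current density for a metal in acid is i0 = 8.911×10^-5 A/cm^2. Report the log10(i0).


i0 = 8.911×10^-5 A/cm^2
log10(i0) = -4.05

-4.05


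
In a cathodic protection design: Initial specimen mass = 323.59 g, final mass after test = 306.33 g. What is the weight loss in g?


Weight loss = initial − final
WL = 323.59 − 306.33 = 17.26 g

17.26 g


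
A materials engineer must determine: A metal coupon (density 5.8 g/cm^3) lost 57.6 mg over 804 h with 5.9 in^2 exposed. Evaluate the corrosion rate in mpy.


Apply the mpy weight-loss relation: CR = 534 * W / (D * A * T)
Numerator: 534 * 57.6 = 30758.4
Denominator: 5.8 * 5.9 * 804 = 27512.88
CR = 30758.4 / 27512.88 = 1.11796 mpy

1.11796 mpy


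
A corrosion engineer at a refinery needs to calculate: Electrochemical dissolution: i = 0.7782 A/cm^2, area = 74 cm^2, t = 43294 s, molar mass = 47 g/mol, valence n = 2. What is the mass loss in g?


Apply Faraday's law: m = i*A*t*M / (n*F)
Total charge passed Q = i*A*t = 0.7782*74*43294 = 2493162.9192 C
m = Q*M/(n*F) = 2493162.9192*47/(2*96485) = 607.2377 g

607.2377 g


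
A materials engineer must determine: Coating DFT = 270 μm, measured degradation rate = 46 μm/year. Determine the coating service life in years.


Service life = thickness / degradation rate
Life = 270 / 46 = 5.9 years

5.9 years


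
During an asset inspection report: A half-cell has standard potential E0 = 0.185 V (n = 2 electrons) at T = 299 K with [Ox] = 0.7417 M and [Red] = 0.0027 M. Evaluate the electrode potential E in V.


Apply the Nernst equation: E = E0 + (RT/nF)*ln([Ox]/[Red])
Step 1: RT/nF = 8.314*299/(2*96485) = 0.01288224 V
Step 2: [Ox]/[Red] = 0.7417/0.0027 = 274.703704
Step 3: ln(274.703704) = 5.615693
Step 4: correction = 0.01288224 * 5.615693 = 0.0723 V
E = 0.185 + 0.0723 = 0.2573 V

0.2573 V


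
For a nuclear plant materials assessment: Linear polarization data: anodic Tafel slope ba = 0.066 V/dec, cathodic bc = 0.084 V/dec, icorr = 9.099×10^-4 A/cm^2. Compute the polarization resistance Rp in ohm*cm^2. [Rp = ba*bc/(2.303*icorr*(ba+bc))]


Apply the Stern-Geary equation: Rp = ba*bc / (2.303*icorr*(ba+bc))
ba*bc = 0.066*0.084 = 0.005544
ba+bc = 0.15; 2.303*icorr*(ba+bc) = 2.303*9.099×10^-4*0.15 = 3.1432495×10^-4
Rp = 0.005544 / 3.1432495×10^-4 = 17.6 ohm*cm^2

17.6 ohm*cm^2


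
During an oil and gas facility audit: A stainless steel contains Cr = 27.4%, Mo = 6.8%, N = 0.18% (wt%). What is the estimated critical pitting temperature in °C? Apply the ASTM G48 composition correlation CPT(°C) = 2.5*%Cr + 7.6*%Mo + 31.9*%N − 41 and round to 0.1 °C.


Apply the ASTM G48 empirical CPT estimate: CPT(°C) = 2.5*%Cr + 7.6*%Mo + 31.9*%N − 41
2.5*27.4 = 68.5; 7.6*6.8 = 51.68; 31.9*0.18 = 5.742
CPT = 68.5 + 51.68 + 5.742 − 41 = 84.922 °C
Rounded to 0.1 °C: CPT ≈ 84.9 °C

84.9 °C


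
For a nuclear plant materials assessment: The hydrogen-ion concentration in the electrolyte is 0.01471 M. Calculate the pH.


pH = −log10[H+]
pH = −log10(0.01471) = 1.83

1.83


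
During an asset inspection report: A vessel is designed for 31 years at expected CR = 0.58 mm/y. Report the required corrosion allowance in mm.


Corrosion allowance = CR × design life
CA = 0.58 * 31 = 17.98 mm

17.98 mm


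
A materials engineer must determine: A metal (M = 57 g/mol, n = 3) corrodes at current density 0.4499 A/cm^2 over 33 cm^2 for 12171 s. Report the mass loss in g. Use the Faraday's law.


Apply Faraday's law: m = i*A*t*M / (n*F)
Total charge passed Q = i*A*t = 0.4499*33*12171 = 180699.1857 C
m = Q*M/(n*F) = 180699.1857*57/(3*96485) = 35.584 g

35.584 g


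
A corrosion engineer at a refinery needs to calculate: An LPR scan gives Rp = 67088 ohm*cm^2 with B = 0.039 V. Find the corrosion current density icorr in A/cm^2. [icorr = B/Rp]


Apply the Stern-Geary relation: icorr = B / Rp
icorr = 0.039 / 67088 = 5.813×10^-7 A/cm^2

5.813×10^-7 A/cm^2


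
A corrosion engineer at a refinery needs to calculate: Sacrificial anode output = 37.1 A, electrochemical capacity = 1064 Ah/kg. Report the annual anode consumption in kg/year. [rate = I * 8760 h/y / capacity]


Annual consumption = current * hours per year / capacity
Rate = 37.1 * 8760 / 1064 = 305.4 kg/year

305.4 kg/year


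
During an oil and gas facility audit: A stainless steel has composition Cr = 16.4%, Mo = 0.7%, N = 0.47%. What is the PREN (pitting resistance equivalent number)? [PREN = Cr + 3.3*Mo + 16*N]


Apply the PREN formula: PREN = Cr + 3.3*Mo + 16*N
PREN = 16.4 + 3.3*0.7 + 16*0.47
PREN = 16.4 + 2.31 + 7.52 = 26.23

26.23


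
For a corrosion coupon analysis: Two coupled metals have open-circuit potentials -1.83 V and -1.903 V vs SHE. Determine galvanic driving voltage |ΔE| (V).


Driving voltage is the absolute potential difference.
|ΔE| = |-1.83 − (-1.903)| = 0.073 V

0.073 V


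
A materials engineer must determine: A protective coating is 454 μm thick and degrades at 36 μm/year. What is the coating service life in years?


Service life = thickness / degradation rate
Life = 454 / 36 = 12.6 years

12.6 years


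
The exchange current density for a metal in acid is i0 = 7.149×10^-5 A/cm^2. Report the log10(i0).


i0 = 7.149×10^-5 A/cm^2
log10(i0) = -4.146

-4.146


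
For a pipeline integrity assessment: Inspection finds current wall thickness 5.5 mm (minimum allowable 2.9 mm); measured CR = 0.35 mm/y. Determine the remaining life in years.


Apply the remaining-life relation: RL = (t_current − t_min) / CR
RL = (5.5 − 2.9) / 0.35 = 2.6 / 0.35 = 7.4 years

7.4 years


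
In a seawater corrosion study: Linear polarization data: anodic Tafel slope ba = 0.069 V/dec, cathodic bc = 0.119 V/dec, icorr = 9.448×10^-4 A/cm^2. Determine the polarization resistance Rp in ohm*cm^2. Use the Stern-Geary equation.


Apply the Stern-Geary equation: Rp = ba*bc / (2.303*icorr*(ba+bc))
ba*bc = 0.069*0.119 = 0.008211
ba+bc = 0.188; 2.303*icorr*(ba+bc) = 2.303*9.448×10^-4*0.188 = 4.0906439×10^-4
Rp = 0.008211 / 4.0906439×10^-4 = 20.07 ohm*cm^2

20.07 ohm*cm^2


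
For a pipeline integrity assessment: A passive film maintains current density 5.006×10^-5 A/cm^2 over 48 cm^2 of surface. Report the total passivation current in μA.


I = i_pass * A, then convert A → μA (×10^6)
I = 5.006×10^-5 * 48 * 10^6 = 2402.88 μA

2402.88 μA


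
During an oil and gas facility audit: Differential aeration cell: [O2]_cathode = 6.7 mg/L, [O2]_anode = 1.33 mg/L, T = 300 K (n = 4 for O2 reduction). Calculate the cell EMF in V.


Apply the Nernst concentration-cell relation: E = (RT/nF)*ln(C_cathode/C_anode)
RT/nF = 8.314*300/(4*96485) = 0.00646266 V
ln(6.7/1.33) = 1.61693
E = 0.00646266 * 1.61693 = 0.01045 V

0.01045 V


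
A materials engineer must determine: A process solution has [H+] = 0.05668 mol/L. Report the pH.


pH = −log10[H+]
pH = −log10(0.05668) = 1.25

1.25


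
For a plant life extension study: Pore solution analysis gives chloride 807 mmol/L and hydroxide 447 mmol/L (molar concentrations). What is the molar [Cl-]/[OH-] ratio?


Threshold parameter = [Cl-] / [OH-] (molar basis; both in mmol/L, so units cancel)
Ratio = 807 / 447 = 1.81

1.81


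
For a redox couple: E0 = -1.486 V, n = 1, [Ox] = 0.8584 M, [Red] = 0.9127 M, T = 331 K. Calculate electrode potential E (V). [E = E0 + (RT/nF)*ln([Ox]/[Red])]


Apply the Nernst equation: E = E0 + (RT/nF)*ln([Ox]/[Red])
Step 1: RT/nF = 8.314*331/(1*96485) = 0.02852188 V
Step 2: [Ox]/[Red] = 0.8584/0.9127 = 0.940506
Step 3: ln(0.940506) = -0.061337
Step 4: correction = 0.02852188 * -0.061337 = -0.002 V
E = -1.486 + -0.002 = -1.488 V

-1.488 V


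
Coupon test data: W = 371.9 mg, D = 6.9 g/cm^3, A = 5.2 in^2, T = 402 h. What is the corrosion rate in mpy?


Apply the mpy weight-loss relation: CR = 534 * W / (D * A * T)
Numerator: 534 * 371.9 = 198594.6
Denominator: 6.9 * 5.2 * 402 = 14423.76
CR = 198594.6 / 14423.76 = 13.7686 mpy

13.7686 mpy


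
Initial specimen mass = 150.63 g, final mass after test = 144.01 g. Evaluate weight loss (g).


Weight loss = initial − final
WL = 150.63 − 144.01 = 6.62 g

6.62 g


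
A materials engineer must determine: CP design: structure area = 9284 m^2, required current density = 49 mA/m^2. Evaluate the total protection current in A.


I = area * current density, then convert mA → A (÷1000)
I = 9284 * 49 / 1000 = 454.92 A

454.92 A


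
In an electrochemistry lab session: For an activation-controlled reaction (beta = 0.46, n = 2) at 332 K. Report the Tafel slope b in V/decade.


Apply the Tafel slope relation: b = 2.303*R*T/(beta*n*F)
Numerator: 2.303 * 8.314 * 332 = 6356.85
Denominator: 0.46 * 2 * 96485 = 88766.2
b = 6356.85 / 88766.2 = 0.0716 V/decade

0.0716 V/decade


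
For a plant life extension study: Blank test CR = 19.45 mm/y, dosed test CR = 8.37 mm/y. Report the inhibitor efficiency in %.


Apply the inhibitor-efficiency definition: IE = (CR_blank − CR_inh)/CR_blank × 100
IE = (19.45 − 8.37) / 19.45 × 100
IE = 11.08 / 19.45 × 100 = 57.0 %

57.0 %


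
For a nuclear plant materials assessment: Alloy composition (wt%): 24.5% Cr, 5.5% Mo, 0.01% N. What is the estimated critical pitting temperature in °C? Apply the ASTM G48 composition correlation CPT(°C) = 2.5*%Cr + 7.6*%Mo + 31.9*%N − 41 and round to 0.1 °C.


Apply the ASTM G48 empirical CPT estimate: CPT(°C) = 2.5*%Cr + 7.6*%Mo + 31.9*%N − 41
2.5*24.5 = 61.25; 7.6*5.5 = 41.8; 31.9*0.01 = 0.319
CPT = 61.25 + 41.8 + 0.319 − 41 = 62.369 °C
Rounded to 0.1 °C: CPT ≈ 62.4 °C

62.4 °C


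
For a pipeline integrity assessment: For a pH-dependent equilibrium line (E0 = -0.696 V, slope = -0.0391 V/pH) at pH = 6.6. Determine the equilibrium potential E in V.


Apply the Pourbaix line equation: E = E0 + slope*pH
E = -0.696 + (-0.0391)*6.6 = -0.696 + (-0.25806) = -0.95406 V
Rounded to 3 decimal places: E = -0.954 V

-0.954 V


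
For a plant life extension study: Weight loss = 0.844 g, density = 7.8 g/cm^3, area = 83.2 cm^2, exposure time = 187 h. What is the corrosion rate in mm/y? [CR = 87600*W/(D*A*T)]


Apply the mm/y weight-loss relation: CR = 87600 * W / (D * A * T)
Numerator: 87600 * 0.844 = 73934.4
Denominator: 7.8 * 83.2 * 187 = 121355.52
CR = 73934.4 / 121355.52 = 0.6092 mm/y

0.6092 mm/y


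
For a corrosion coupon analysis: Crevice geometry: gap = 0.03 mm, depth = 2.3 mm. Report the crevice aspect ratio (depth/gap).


Aspect ratio = depth / gap
Ratio = 2.3 / 0.03 = 76.7

76.7


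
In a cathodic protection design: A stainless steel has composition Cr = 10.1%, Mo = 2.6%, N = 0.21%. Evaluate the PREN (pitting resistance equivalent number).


Apply the PREN formula: PREN = Cr + 3.3*Mo + 16*N
PREN = 10.1 + 3.3*2.6 + 16*0.21
PREN = 10.1 + 8.58 + 3.36 = 22.04

22.04


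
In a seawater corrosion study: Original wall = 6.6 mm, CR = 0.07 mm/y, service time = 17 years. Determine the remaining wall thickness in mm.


Remaining wall = original − CR × time
t = 6.6 − 0.07*17 = 6.6 − 1.19 = 5.41 mm

5.41 mm


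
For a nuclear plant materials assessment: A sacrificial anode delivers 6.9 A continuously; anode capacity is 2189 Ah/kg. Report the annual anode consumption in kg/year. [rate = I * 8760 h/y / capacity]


Annual consumption = current * hours per year / capacity
Rate = 6.9 * 8760 / 2189 = 27.6 kg/year

27.6 kg/year


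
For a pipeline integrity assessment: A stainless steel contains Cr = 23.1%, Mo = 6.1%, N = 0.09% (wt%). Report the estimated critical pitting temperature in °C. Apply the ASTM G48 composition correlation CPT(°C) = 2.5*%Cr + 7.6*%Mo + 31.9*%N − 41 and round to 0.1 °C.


Apply the ASTM G48 empirical CPT estimate: CPT(°C) = 2.5*%Cr + 7.6*%Mo + 31.9*%N − 41
2.5*23.1 = 57.75; 7.6*6.1 = 46.36; 31.9*0.09 = 2.871
CPT = 57.75 + 46.36 + 2.871 − 41 = 65.981 °C
Rounded to 0.1 °C: CPT ≈ 66.0 °C

66.0 °C


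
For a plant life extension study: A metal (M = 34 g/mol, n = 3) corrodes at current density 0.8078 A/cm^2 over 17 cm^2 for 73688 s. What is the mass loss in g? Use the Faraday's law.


Apply Faraday's law: m = i*A*t*M / (n*F)
Total charge passed Q = i*A*t = 0.8078*17*73688 = 1011927.8288 C
m = Q*M/(n*F) = 1011927.8288*34/(3*96485) = 118.8632 g

118.8632 g


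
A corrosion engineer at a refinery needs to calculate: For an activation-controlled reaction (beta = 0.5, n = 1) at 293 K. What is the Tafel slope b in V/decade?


Apply the Tafel slope relation: b = 2.303*R*T/(beta*n*F)
Numerator: 2.303 * 8.314 * 293 = 5610.11
Denominator: 0.5 * 1 * 96485 = 48242.5
b = 5610.11 / 48242.5 = 0.116 V/decade

0.116 V/decade


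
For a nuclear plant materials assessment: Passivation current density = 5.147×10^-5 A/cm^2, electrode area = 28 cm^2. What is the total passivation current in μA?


I = i_pass * A, then convert A → μA (×10^6)
I = 5.147×10^-5 * 28 * 10^6 = 1441.16 μA

1441.16 μA


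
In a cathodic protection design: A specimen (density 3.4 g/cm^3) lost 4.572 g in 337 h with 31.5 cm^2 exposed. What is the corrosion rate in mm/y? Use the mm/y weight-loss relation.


Apply the mm/y weight-loss relation: CR = 87600 * W / (D * A * T)
Numerator: 87600 * 4.572 = 400507.2
Denominator: 3.4 * 31.5 * 337 = 36092.7
CR = 400507.2 / 36092.7 = 11.09663 mm/y

11.09663 mm/y


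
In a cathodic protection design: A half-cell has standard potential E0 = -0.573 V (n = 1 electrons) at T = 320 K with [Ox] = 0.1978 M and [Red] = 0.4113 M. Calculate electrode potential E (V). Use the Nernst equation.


Apply the Nernst equation: E = E0 + (RT/nF)*ln([Ox]/[Red])
Step 1: RT/nF = 8.314*320/(1*96485) = 0.02757403 V
Step 2: [Ox]/[Red] = 0.1978/0.4113 = 0.480914
Step 3: ln(0.480914) = -0.732067
Step 4: correction = 0.02757403 * -0.732067 = -0.0202 V
E = -0.573 + -0.0202 = -0.5932 V

-0.5932 V
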